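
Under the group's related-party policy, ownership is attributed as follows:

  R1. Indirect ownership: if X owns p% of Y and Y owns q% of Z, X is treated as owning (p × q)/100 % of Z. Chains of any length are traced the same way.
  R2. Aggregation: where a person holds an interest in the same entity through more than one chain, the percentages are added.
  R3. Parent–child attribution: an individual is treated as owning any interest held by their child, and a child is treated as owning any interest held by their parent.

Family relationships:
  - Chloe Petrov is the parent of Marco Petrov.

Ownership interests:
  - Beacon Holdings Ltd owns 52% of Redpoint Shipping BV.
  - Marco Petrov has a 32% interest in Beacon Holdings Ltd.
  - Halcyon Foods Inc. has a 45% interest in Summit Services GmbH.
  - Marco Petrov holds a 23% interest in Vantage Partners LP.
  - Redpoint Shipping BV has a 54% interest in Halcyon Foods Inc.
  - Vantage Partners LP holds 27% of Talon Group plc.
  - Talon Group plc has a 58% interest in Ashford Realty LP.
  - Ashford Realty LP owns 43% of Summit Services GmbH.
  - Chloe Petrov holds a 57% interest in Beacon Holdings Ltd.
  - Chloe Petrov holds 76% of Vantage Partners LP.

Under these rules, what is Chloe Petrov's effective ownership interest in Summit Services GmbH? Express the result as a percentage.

17.912502%

By parent–child attribution (R3), Chloe Petrov is treated as also owning Marco Petrov's interest in Vantage Partners LP, giving 76% + 23% = 99%.
By parent–child attribution (R3), Chloe Petrov is treated as also owning Marco Petrov's interest in Beacon Holdings Ltd, giving 57% + 32% = 89%.
Chain via Vantage Partners LP → Talon Group plc → Ashford Realty LP (R1): 99% × 27% × 58% × 43% = 6.666462% of Summit Services GmbH.
Chain via Beacon Holdings Ltd → Redpoint Shipping BV → Halcyon Foods Inc. (R1): 89% × 52% × 54% × 45% = 11.24604% of Summit Services GmbH.
Aggregating (R2): 6.666462% + 11.24604% = 17.912502%.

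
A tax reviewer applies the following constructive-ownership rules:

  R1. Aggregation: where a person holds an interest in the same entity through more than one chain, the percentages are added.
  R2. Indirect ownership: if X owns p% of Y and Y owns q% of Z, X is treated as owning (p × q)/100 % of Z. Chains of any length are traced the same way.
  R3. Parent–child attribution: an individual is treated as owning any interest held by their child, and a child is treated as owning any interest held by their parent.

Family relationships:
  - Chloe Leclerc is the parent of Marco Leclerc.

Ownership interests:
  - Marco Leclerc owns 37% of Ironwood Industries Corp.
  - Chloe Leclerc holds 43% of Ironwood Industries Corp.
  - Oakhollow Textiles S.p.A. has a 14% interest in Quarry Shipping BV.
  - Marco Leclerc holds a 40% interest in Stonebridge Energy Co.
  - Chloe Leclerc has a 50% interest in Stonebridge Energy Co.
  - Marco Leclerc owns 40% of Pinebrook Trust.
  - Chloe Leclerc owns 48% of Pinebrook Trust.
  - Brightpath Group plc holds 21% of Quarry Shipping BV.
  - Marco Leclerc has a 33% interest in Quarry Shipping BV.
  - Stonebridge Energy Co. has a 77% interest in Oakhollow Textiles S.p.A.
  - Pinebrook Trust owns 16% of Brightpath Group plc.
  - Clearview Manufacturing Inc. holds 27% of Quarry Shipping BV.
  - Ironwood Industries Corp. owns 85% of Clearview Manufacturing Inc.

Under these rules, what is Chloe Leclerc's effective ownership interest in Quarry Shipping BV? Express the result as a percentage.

64.0188%

By parent–child attribution (R3), Chloe Leclerc is treated as also owning Marco Leclerc's interest in Ironwood Industries Corp, giving 43% + 37% = 80%.
By parent–child attribution (R3), Chloe Leclerc is treated as also owning Marco Leclerc's interest in Stonebridge Energy Co, giving 50% + 40% = 90%.
By parent–child attribution (R3), Chloe Leclerc is treated as also owning Marco Leclerc's interest in Pinebrook Trust, giving 48% + 40% = 88%.
By parent–child attribution (R3), Chloe Leclerc is treated as owning Marco Leclerc's 33% interest in Quarry Shipping BV.
Chain via Ironwood Industries Corp. → Clearview Manufacturing Inc. (R2): 80% × 85% × 27% = 18.36% of Quarry Shipping BV.
Chain via Stonebridge Energy Co. → Oakhollow Textiles S.p.A. (R2): 90% × 77% × 14% = 9.702% of Quarry Shipping BV.
Chain via Pinebrook Trust → Brightpath Group plc (R2): 88% × 16% × 21% = 2.9568% of Quarry Shipping BV.
Direct interest in Quarry Shipping BV: 33%.
Aggregating (R1): 18.36% + 9.702% + 2.9568% + 33% = 64.0188%.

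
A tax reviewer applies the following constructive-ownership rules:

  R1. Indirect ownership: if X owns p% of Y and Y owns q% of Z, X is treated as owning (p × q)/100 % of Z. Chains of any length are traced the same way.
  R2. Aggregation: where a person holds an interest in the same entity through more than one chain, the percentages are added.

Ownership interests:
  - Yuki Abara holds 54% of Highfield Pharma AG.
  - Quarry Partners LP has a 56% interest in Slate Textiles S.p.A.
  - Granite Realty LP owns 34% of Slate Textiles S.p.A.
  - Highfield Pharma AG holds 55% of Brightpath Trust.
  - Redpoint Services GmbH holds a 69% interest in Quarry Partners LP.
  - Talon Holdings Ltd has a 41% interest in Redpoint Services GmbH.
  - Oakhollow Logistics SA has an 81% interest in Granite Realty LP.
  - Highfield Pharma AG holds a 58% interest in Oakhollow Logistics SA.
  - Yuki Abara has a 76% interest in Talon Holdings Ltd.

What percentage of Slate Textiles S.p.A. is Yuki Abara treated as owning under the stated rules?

Chain via Highfield Pharma AG → Oakhollow Logistics SA → Granite Realty LP (R1): 54% × 58% × 81% × 34% = 8.625528% of Slate Textiles S.p.A.
Chain via Talon Holdings Ltd → Redpoint Services GmbH → Quarry Partners LP (R1): 76% × 41% × 69% × 56% = 12.040224% of Slate Textiles S.p.A.
Aggregating (R2): 8.625528% + 12.040224% = 20.665752%.

20.665752%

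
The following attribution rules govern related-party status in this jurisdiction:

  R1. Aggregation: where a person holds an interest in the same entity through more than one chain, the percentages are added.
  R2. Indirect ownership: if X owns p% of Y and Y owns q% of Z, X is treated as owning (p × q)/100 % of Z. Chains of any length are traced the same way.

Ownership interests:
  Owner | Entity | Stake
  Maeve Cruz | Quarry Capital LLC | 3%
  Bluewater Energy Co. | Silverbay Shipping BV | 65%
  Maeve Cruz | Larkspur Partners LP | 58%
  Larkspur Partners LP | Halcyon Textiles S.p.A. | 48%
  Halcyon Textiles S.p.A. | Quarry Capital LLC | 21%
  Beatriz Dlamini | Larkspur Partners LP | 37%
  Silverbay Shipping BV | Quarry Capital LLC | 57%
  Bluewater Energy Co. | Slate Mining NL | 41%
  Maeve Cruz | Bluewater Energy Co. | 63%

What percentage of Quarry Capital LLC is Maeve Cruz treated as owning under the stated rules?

32.1879%

Chain via Larkspur Partners LP → Halcyon Textiles S.p.A. (R2): 58% × 48% × 21% = 5.8464% of Quarry Capital LLC.
Chain via Bluewater Energy Co. → Silverbay Shipping BV (R2): 63% × 65% × 57% = 23.3415% of Quarry Capital LLC.
Direct interest in Quarry Capital LLC: 3%.
Aggregating (R1): 5.8464% + 23.3415% + 3% = 32.1879%.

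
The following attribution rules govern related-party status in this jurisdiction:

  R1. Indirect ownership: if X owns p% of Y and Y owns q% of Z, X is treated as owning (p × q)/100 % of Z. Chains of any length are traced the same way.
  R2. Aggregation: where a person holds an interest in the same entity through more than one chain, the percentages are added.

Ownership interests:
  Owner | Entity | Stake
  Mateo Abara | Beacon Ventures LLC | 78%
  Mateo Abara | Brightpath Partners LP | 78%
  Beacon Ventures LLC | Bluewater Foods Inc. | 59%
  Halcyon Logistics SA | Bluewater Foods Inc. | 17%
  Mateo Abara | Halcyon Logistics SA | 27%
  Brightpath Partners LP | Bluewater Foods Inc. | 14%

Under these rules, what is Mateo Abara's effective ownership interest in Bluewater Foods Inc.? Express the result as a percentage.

Chain via Halcyon Logistics SA (R1): 27% × 17% = 4.59% of Bluewater Foods Inc.
Chain via Beacon Ventures LLC (R1): 78% × 59% = 46.02% of Bluewater Foods Inc.
Chain via Brightpath Partners LP (R1): 78% × 14% = 10.92% of Bluewater Foods Inc.
Aggregating (R2): 4.59% + 46.02% + 10.92% = 61.53%.

61.53%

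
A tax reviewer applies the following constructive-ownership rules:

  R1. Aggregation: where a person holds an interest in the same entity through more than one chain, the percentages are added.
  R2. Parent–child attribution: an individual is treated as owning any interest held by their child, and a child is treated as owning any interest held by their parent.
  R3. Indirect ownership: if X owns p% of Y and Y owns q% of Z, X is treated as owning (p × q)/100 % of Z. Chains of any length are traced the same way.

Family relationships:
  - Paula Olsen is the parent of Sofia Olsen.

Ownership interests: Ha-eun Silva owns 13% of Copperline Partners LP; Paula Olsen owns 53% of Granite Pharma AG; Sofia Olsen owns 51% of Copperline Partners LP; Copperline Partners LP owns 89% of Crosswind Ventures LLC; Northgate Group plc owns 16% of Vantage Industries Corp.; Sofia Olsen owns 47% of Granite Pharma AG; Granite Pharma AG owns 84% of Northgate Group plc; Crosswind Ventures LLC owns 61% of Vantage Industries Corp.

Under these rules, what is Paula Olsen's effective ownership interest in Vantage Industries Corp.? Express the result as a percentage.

By parent–child attribution (R2), Paula Olsen is treated as also owning Sofia Olsen's interest in Granite Pharma AG, giving 53% + 47% = 100%.
By parent–child attribution (R2), Paula Olsen is treated as owning Sofia Olsen's 51% interest in Copperline Partners LP.
Chain via Granite Pharma AG → Northgate Group plc (R3): 100% × 84% × 16% = 13.44% of Vantage Industries Corp.
Chain via Copperline Partners LP → Crosswind Ventures LLC (R3): 51% × 89% × 61% = 27.6879% of Vantage Industries Corp.
Aggregating (R1): 13.44% + 27.6879% = 41.1279%.

41.1279%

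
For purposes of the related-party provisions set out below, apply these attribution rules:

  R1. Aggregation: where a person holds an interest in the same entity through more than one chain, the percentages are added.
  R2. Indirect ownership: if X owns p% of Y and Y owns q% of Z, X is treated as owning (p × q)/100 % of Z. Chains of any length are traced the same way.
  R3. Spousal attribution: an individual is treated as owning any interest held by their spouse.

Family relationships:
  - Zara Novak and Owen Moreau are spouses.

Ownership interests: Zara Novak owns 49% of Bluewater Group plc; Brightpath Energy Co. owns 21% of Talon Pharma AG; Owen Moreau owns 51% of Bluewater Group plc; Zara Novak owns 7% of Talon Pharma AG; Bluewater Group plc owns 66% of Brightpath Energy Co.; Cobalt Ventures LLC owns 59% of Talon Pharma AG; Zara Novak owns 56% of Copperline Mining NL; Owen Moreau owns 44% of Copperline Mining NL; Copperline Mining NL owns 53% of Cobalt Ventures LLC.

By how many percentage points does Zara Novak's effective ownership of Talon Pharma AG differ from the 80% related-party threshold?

27.87

By spousal attribution (R3), Zara Novak is treated as also owning Owen Moreau's interest in Bluewater Group plc, giving 49% + 51% = 100%.
By spousal attribution (R3), Zara Novak is treated as also owning Owen Moreau's interest in Copperline Mining NL, giving 56% + 44% = 100%.
Chain via Bluewater Group plc → Brightpath Energy Co. (R2): 100% × 66% × 21% = 13.86% of Talon Pharma AG.
Chain via Copperline Mining NL → Cobalt Ventures LLC (R2): 100% × 53% × 59% = 31.27% of Talon Pharma AG.
Direct interest in Talon Pharma AG: 7%.
Aggregating (R1): 13.86% + 31.27% + 7% = 52.13%.
52.13% falls short of the 80% threshold by 27.87 percentage points.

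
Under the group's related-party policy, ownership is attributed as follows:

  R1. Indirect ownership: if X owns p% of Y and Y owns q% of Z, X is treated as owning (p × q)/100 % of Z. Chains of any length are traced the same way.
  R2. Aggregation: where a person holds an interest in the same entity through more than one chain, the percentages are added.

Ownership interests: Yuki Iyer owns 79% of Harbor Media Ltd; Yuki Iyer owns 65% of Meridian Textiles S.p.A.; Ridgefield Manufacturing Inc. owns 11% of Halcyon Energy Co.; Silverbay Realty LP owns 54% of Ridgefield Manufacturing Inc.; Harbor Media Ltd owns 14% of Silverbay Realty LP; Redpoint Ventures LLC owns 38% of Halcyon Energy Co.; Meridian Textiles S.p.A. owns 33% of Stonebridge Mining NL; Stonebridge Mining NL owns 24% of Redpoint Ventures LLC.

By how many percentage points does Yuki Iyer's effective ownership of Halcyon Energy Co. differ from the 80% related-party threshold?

77.386796

Chain via Harbor Media Ltd → Silverbay Realty LP → Ridgefield Manufacturing Inc. (R1): 79% × 14% × 54% × 11% = 0.656964% of Halcyon Energy Co.
Chain via Meridian Textiles S.p.A. → Stonebridge Mining NL → Redpoint Ventures LLC (R1): 65% × 33% × 24% × 38% = 1.95624% of Halcyon Energy Co.
Aggregating (R2): 0.656964% + 1.95624% = 2.613204%.
2.613204% falls short of the 80% threshold by 77.386796 percentage points.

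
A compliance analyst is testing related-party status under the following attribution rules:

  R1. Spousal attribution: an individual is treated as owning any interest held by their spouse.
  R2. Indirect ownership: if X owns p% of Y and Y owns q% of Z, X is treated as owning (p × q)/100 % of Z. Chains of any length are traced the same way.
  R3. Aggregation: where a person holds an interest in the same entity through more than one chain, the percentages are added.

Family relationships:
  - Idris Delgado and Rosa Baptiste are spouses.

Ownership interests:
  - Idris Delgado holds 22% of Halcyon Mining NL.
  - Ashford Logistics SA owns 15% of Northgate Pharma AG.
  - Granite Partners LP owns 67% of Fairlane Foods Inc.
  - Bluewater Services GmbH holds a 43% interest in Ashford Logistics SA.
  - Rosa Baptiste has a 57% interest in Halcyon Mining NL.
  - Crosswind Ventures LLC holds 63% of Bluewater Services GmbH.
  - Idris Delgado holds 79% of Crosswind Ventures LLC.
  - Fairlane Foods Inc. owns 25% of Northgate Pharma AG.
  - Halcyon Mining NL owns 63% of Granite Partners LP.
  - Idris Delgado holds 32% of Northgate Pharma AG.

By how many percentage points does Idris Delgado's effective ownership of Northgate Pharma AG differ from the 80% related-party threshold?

36.45336

By spousal attribution (R1), Idris Delgado is treated as also owning Rosa Baptiste's interest in Halcyon Mining NL, giving 22% + 57% = 79%.
Chain via Crosswind Ventures LLC → Bluewater Services GmbH → Ashford Logistics SA (R2): 79% × 63% × 43% × 15% = 3.210165% of Northgate Pharma AG.
Chain via Halcyon Mining NL → Granite Partners LP → Fairlane Foods Inc. (R2): 79% × 63% × 67% × 25% = 8.336475% of Northgate Pharma AG.
Direct interest in Northgate Pharma AG: 32%.
Aggregating (R3): 3.210165% + 8.336475% + 32% = 43.54664%.
43.54664% falls short of the 80% threshold by 36.45336 percentage points.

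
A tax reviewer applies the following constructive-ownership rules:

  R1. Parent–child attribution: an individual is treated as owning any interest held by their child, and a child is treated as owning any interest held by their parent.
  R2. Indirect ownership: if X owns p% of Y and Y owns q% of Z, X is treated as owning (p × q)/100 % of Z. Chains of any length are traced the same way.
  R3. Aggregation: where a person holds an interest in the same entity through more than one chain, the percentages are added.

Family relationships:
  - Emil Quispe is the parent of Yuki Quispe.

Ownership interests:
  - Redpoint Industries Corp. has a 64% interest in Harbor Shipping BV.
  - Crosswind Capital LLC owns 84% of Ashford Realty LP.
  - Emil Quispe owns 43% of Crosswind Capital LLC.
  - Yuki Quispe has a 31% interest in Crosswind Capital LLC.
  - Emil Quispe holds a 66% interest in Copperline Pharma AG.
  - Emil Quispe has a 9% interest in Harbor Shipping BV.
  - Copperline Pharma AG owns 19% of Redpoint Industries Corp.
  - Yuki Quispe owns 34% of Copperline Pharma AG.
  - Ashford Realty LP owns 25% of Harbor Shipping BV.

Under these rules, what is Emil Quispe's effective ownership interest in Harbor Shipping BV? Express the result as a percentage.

By parent–child attribution (R1), Emil Quispe is treated as also owning Yuki Quispe's interest in Crosswind Capital LLC, giving 43% + 31% = 74%.
By parent–child attribution (R1), Emil Quispe is treated as also owning Yuki Quispe's interest in Copperline Pharma AG, giving 66% + 34% = 100%.
Chain via Crosswind Capital LLC → Ashford Realty LP (R2): 74% × 84% × 25% = 15.54% of Harbor Shipping BV.
Chain via Copperline Pharma AG → Redpoint Industries Corp. (R2): 100% × 19% × 64% = 12.16% of Harbor Shipping BV.
Direct interest in Harbor Shipping BV: 9%.
Aggregating (R3): 15.54% + 12.16% + 9% = 36.7%.

36.7%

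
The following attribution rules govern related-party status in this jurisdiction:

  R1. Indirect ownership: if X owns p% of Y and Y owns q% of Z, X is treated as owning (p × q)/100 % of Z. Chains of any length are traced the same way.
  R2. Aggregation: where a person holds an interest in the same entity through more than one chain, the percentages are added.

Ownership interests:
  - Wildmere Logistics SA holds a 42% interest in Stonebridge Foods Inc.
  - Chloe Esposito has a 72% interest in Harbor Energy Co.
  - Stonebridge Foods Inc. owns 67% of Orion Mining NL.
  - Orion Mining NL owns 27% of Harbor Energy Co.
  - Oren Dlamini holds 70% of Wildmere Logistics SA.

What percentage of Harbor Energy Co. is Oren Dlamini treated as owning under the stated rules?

Chain via Wildmere Logistics SA → Stonebridge Foods Inc. → Orion Mining NL (R1): 70% × 42% × 67% × 27% = 5.31846% of Harbor Energy Co.

5.31846%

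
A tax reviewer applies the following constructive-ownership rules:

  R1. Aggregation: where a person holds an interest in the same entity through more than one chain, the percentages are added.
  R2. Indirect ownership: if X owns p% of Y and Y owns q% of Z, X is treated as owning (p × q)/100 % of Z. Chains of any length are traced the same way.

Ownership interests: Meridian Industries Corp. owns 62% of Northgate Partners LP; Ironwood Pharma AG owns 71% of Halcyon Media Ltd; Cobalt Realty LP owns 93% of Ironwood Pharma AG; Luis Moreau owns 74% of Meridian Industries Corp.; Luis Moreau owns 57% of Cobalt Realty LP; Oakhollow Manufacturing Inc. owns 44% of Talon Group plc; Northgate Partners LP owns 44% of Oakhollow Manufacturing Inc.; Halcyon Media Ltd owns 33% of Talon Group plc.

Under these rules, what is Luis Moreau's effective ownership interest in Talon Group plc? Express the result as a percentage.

Chain via Meridian Industries Corp. → Northgate Partners LP → Oakhollow Manufacturing Inc. (R2): 74% × 62% × 44% × 44% = 8.882368% of Talon Group plc.
Chain via Cobalt Realty LP → Ironwood Pharma AG → Halcyon Media Ltd (R2): 57% × 93% × 71% × 33% = 12.420243% of Talon Group plc.
Aggregating (R1): 8.882368% + 12.420243% = 21.302611%.

21.302611%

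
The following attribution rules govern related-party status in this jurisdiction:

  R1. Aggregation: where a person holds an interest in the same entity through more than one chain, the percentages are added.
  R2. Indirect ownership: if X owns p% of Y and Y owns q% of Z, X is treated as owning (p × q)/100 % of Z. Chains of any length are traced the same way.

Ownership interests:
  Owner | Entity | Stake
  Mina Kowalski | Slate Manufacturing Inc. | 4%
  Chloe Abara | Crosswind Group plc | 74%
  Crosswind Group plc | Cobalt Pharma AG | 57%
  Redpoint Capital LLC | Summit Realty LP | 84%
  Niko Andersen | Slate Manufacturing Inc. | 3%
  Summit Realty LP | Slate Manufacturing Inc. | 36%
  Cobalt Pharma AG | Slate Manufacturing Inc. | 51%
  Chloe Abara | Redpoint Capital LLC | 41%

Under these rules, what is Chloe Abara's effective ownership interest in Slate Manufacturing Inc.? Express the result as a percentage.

Chain via Crosswind Group plc → Cobalt Pharma AG (R2): 74% × 57% × 51% = 21.5118% of Slate Manufacturing Inc.
Chain via Redpoint Capital LLC → Summit Realty LP (R2): 41% × 84% × 36% = 12.3984% of Slate Manufacturing Inc.
Aggregating (R1): 21.5118% + 12.3984% = 33.9102%.

33.9102%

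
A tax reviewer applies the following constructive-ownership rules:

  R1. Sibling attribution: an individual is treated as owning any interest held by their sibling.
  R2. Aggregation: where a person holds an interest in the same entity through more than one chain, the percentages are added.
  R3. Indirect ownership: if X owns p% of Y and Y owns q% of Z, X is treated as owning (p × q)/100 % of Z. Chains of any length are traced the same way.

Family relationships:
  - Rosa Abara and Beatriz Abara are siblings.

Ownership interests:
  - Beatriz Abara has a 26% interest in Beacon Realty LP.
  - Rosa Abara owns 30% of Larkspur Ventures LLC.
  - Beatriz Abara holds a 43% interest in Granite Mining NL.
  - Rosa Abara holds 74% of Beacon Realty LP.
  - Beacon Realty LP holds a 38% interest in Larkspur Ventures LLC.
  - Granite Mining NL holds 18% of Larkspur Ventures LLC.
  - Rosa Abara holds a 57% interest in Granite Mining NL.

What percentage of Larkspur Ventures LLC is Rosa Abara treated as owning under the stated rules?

By sibling attribution (R1), Rosa Abara is treated as also owning Beatriz Abara's interest in Granite Mining NL, giving 57% + 43% = 100%.
By sibling attribution (R1), Rosa Abara is treated as also owning Beatriz Abara's interest in Beacon Realty LP, giving 74% + 26% = 100%.
Chain via Granite Mining NL (R3): 100% × 18% = 18% of Larkspur Ventures LLC.
Chain via Beacon Realty LP (R3): 100% × 38% = 38% of Larkspur Ventures LLC.
Direct interest in Larkspur Ventures LLC: 30%.
Aggregating (R2): 18% + 38% + 30% = 86%.

86%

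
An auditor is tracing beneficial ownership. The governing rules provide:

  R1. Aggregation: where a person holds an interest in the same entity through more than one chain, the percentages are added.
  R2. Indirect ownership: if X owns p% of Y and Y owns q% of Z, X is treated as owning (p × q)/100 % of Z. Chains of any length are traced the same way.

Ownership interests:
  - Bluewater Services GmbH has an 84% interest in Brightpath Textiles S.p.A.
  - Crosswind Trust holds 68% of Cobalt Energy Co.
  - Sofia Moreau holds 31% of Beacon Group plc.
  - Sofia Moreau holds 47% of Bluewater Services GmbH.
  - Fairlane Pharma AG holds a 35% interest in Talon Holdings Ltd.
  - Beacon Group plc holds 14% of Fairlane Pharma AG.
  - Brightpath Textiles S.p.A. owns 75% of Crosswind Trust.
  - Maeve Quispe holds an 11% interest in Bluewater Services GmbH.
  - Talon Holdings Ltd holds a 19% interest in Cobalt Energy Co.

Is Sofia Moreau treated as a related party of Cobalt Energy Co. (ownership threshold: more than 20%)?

Chain via Bluewater Services GmbH → Brightpath Textiles S.p.A. → Crosswind Trust (R2): 47% × 84% × 75% × 68% = 20.1348% of Cobalt Energy Co.
Chain via Beacon Group plc → Fairlane Pharma AG → Talon Holdings Ltd (R2): 31% × 14% × 35% × 19% = 0.28861% of Cobalt Energy Co.
Aggregating (R1): 20.1348% + 0.28861% = 20.42341%.
20.42341% exceeds the 20% threshold, so Sofia is a related party to Cobalt Energy Co.

Yes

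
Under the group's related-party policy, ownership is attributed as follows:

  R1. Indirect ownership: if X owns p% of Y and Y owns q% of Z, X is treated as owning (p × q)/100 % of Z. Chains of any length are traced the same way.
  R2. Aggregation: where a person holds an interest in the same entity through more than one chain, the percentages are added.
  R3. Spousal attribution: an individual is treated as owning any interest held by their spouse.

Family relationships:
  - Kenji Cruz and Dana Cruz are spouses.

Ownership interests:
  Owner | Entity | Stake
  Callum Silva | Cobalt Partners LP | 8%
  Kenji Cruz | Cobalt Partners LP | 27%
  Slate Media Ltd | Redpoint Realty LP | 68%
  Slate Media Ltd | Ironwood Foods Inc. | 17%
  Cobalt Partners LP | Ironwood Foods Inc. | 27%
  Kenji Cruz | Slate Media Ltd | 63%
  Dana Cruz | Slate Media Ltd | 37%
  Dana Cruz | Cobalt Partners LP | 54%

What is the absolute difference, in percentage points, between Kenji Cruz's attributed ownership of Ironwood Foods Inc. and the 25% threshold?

By spousal attribution (R3), Kenji Cruz is treated as also owning Dana Cruz's interest in Cobalt Partners LP, giving 27% + 54% = 81%.
By spousal attribution (R3), Kenji Cruz is treated as also owning Dana Cruz's interest in Slate Media Ltd, giving 63% + 37% = 100%.
Chain via Cobalt Partners LP (R1): 81% × 27% = 21.87% of Ironwood Foods Inc.
Chain via Slate Media Ltd (R1): 100% × 17% = 17% of Ironwood Foods Inc.
Aggregating (R2): 21.87% + 17% = 38.87%.
38.87% exceeds the 25% threshold by 13.87 percentage points.

13.87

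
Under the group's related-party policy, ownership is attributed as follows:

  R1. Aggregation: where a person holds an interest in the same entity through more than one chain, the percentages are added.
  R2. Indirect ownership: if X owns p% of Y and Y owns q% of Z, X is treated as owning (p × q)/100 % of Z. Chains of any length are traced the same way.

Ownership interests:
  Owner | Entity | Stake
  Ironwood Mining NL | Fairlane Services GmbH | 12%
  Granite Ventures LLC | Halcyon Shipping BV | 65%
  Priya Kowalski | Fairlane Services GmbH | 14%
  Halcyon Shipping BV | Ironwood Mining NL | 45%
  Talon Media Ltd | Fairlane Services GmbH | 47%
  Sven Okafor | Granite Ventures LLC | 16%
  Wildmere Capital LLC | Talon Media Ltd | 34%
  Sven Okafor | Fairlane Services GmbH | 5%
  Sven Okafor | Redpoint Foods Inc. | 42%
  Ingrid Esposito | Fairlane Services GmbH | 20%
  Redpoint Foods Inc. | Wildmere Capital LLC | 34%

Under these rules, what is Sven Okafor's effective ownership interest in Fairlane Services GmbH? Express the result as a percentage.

7.843544%

Chain via Redpoint Foods Inc. → Wildmere Capital LLC → Talon Media Ltd (R2): 42% × 34% × 34% × 47% = 2.281944% of Fairlane Services GmbH.
Chain via Granite Ventures LLC → Halcyon Shipping BV → Ironwood Mining NL (R2): 16% × 65% × 45% × 12% = 0.5616% of Fairlane Services GmbH.
Direct interest in Fairlane Services GmbH: 5%.
Aggregating (R1): 2.281944% + 0.5616% + 5% = 7.843544%.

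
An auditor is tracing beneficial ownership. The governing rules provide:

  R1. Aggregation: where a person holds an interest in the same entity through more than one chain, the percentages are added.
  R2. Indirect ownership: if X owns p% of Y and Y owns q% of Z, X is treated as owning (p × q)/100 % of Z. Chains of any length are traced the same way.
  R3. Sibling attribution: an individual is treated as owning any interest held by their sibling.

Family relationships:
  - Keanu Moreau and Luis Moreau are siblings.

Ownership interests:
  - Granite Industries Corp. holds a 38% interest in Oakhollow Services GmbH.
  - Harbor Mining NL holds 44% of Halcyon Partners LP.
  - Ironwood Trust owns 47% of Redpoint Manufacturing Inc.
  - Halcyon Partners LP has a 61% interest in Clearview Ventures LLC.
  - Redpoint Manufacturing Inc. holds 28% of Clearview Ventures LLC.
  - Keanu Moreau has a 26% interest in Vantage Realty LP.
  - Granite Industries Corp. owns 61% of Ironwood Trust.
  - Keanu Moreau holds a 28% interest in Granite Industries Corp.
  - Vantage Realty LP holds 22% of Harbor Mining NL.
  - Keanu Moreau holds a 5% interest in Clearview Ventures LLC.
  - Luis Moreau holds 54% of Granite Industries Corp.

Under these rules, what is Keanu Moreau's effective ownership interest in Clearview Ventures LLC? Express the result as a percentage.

13.11788%

By sibling attribution (R3), Keanu Moreau is treated as also owning Luis Moreau's interest in Granite Industries Corp, giving 28% + 54% = 82%.
Chain via Granite Industries Corp. → Ironwood Trust → Redpoint Manufacturing Inc. (R2): 82% × 61% × 47% × 28% = 6.582632% of Clearview Ventures LLC.
Chain via Vantage Realty LP → Harbor Mining NL → Halcyon Partners LP (R2): 26% × 22% × 44% × 61% = 1.535248% of Clearview Ventures LLC.
Direct interest in Clearview Ventures LLC: 5%.
Aggregating (R1): 6.582632% + 1.535248% + 5% = 13.11788%.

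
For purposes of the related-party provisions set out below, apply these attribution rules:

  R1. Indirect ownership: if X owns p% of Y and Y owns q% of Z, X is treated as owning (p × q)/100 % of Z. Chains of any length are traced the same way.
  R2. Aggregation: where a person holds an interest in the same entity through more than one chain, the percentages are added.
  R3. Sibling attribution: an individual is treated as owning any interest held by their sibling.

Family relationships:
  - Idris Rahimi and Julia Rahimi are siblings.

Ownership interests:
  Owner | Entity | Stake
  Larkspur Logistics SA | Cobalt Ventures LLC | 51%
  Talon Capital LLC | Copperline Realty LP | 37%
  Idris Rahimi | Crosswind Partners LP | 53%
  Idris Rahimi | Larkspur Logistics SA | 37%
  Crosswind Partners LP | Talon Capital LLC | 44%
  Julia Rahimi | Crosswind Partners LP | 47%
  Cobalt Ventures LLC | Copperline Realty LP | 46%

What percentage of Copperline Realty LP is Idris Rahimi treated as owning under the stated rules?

By sibling attribution (R3), Idris Rahimi is treated as also owning Julia Rahimi's interest in Crosswind Partners LP, giving 53% + 47% = 100%.
Chain via Crosswind Partners LP → Talon Capital LLC (R1): 100% × 44% × 37% = 16.28% of Copperline Realty LP.
Chain via Larkspur Logistics SA → Cobalt Ventures LLC (R1): 37% × 51% × 46% = 8.6802% of Copperline Realty LP.
Aggregating (R2): 16.28% + 8.6802% = 24.9602%.

24.9602%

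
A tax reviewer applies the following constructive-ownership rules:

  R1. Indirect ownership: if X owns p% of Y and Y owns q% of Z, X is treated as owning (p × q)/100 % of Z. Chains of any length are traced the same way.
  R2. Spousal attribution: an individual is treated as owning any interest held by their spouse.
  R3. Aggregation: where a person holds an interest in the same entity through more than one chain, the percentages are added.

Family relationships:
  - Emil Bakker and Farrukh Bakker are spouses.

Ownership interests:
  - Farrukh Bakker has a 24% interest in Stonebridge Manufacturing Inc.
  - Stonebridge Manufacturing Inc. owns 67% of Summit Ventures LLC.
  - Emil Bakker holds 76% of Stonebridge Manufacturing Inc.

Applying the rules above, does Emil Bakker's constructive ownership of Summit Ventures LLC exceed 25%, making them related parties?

Yes

By spousal attribution (R2), Emil Bakker is treated as also owning Farrukh Bakker's interest in Stonebridge Manufacturing Inc, giving 76% + 24% = 100%.
Chain via Stonebridge Manufacturing Inc. (R1): 100% × 67% = 67% of Summit Ventures LLC.
67% exceeds the 25% threshold, so Emil is a related party to Summit Ventures LLC.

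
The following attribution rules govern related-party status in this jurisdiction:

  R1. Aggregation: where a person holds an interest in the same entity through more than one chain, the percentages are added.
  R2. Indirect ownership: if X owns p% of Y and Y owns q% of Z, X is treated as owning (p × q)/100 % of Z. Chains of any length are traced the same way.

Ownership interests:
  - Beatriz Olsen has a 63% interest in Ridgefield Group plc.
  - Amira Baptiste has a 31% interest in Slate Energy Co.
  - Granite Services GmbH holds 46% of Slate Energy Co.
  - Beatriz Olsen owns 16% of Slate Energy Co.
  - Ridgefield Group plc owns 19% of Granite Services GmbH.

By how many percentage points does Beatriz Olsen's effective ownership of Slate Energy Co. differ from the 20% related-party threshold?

Chain via Ridgefield Group plc → Granite Services GmbH (R2): 63% × 19% × 46% = 5.5062% of Slate Energy Co.
Direct interest in Slate Energy Co: 16%.
Aggregating (R1): 5.5062% + 16% = 21.5062%.
21.5062% exceeds the 20% threshold by 1.5062 percentage points.

1.5062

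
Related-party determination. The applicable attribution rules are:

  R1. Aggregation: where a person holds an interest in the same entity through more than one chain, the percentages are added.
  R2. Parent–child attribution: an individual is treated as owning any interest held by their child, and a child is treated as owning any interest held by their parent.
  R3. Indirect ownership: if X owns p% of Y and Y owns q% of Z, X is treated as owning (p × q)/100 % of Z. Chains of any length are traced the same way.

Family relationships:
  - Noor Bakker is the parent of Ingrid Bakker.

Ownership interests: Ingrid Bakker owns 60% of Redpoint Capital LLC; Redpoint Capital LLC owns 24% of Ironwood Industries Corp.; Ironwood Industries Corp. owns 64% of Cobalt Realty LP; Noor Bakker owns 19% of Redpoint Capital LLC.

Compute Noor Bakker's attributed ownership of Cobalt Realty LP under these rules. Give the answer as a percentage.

12.1344%

By parent–child attribution (R2), Noor Bakker is treated as also owning Ingrid Bakker's interest in Redpoint Capital LLC, giving 19% + 60% = 79%.
Chain via Redpoint Capital LLC → Ironwood Industries Corp. (R3): 79% × 24% × 64% = 12.1344% of Cobalt Realty LP.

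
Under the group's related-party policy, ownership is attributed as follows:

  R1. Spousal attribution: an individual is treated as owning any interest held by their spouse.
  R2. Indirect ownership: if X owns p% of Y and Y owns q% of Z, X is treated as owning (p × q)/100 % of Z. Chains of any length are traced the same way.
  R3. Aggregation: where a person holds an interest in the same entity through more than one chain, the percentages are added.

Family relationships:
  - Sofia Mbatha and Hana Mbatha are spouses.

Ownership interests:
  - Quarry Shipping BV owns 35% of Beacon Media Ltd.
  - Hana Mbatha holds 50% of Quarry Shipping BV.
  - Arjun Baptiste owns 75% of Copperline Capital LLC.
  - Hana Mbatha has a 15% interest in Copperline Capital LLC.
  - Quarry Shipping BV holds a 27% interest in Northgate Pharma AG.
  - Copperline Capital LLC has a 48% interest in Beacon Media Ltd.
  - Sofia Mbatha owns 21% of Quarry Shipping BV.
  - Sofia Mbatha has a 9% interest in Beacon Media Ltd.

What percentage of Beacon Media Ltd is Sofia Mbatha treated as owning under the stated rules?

41.05%

By spousal attribution (R1), Sofia Mbatha is treated as also owning Hana Mbatha's interest in Quarry Shipping BV, giving 21% + 50% = 71%.
By spousal attribution (R1), Sofia Mbatha is treated as owning Hana Mbatha's 15% interest in Copperline Capital LLC.
Chain via Quarry Shipping BV (R2): 71% × 35% = 24.85% of Beacon Media Ltd.
Direct interest in Beacon Media Ltd: 9%.
Chain via Copperline Capital LLC (R2): 15% × 48% = 7.2% of Beacon Media Ltd.
Aggregating (R3): 24.85% + 9% + 7.2% = 41.05%.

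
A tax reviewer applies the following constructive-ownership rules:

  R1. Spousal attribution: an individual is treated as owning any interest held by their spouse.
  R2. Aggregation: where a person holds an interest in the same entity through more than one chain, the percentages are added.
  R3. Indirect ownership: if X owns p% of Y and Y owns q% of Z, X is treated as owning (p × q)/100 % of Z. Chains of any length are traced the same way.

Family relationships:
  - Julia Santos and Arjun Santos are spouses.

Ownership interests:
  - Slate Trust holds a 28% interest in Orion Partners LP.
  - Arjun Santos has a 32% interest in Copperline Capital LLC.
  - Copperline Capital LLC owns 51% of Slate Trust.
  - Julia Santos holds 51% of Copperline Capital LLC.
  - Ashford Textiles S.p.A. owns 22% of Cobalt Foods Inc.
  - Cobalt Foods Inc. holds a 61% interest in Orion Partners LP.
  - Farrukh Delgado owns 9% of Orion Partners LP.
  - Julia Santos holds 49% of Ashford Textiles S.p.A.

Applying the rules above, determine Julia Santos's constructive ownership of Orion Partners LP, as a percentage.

18.4282%

By spousal attribution (R1), Julia Santos is treated as also owning Arjun Santos's interest in Copperline Capital LLC, giving 51% + 32% = 83%.
Chain via Copperline Capital LLC → Slate Trust (R3): 83% × 51% × 28% = 11.8524% of Orion Partners LP.
Chain via Ashford Textiles S.p.A. → Cobalt Foods Inc. (R3): 49% × 22% × 61% = 6.5758% of Orion Partners LP.
Aggregating (R2): 11.8524% + 6.5758% = 18.4282%.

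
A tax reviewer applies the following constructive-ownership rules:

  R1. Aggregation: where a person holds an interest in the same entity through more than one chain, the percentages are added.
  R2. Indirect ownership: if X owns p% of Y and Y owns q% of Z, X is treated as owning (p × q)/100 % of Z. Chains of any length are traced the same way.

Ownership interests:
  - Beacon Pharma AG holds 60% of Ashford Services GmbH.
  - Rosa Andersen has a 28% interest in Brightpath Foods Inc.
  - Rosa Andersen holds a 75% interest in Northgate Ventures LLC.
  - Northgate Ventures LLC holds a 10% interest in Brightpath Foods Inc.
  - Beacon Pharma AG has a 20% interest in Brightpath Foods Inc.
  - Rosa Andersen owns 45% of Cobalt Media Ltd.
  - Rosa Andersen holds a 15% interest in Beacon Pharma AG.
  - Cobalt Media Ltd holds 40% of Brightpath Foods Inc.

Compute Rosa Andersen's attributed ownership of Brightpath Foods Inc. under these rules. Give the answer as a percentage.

Chain via Cobalt Media Ltd (R2): 45% × 40% = 18% of Brightpath Foods Inc.
Chain via Northgate Ventures LLC (R2): 75% × 10% = 7.5% of Brightpath Foods Inc.
Chain via Beacon Pharma AG (R2): 15% × 20% = 3% of Brightpath Foods Inc.
Direct interest in Brightpath Foods Inc: 28%.
Aggregating (R1): 18% + 7.5% + 3% + 28% = 56.5%.

56.5%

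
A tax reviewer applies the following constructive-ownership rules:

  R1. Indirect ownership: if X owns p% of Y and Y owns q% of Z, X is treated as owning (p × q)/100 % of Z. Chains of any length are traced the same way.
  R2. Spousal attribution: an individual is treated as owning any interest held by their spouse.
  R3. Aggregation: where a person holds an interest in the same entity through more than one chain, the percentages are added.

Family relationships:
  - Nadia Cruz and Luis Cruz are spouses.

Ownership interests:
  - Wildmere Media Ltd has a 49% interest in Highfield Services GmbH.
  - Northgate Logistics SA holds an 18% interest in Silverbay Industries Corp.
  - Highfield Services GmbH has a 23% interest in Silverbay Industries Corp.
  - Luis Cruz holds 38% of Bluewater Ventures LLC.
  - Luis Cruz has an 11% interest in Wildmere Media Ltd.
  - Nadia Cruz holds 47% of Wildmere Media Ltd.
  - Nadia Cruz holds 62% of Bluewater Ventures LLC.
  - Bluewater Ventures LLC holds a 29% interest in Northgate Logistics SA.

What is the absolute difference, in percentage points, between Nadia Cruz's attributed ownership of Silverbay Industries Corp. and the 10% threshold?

By spousal attribution (R2), Nadia Cruz is treated as also owning Luis Cruz's interest in Wildmere Media Ltd, giving 47% + 11% = 58%.
By spousal attribution (R2), Nadia Cruz is treated as also owning Luis Cruz's interest in Bluewater Ventures LLC, giving 62% + 38% = 100%.
Chain via Wildmere Media Ltd → Highfield Services GmbH (R1): 58% × 49% × 23% = 6.5366% of Silverbay Industries Corp.
Chain via Bluewater Ventures LLC → Northgate Logistics SA (R1): 100% × 29% × 18% = 5.22% of Silverbay Industries Corp.
Aggregating (R3): 6.5366% + 5.22% = 11.7566%.
11.7566% exceeds the 10% threshold by 1.7566 percentage points.

1.7566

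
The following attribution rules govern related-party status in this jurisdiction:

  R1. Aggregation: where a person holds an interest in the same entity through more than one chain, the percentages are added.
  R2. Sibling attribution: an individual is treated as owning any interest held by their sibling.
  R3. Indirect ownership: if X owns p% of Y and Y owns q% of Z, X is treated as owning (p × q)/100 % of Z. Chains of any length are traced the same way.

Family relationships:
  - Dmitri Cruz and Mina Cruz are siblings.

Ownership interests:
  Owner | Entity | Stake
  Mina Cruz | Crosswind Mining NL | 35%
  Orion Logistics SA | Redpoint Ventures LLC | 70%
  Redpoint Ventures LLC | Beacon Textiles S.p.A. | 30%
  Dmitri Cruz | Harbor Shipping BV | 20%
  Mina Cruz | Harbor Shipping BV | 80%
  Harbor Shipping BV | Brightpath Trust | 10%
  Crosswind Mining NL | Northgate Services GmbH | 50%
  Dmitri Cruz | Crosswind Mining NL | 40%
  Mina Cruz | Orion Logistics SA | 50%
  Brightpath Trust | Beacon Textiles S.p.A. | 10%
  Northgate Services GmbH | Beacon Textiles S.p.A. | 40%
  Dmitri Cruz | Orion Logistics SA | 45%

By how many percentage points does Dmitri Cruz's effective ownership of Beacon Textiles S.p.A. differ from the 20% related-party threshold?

15.95

By sibling attribution (R2), Dmitri Cruz is treated as also owning Mina Cruz's interest in Harbor Shipping BV, giving 20% + 80% = 100%.
By sibling attribution (R2), Dmitri Cruz is treated as also owning Mina Cruz's interest in Orion Logistics SA, giving 45% + 50% = 95%.
By sibling attribution (R2), Dmitri Cruz is treated as also owning Mina Cruz's interest in Crosswind Mining NL, giving 40% + 35% = 75%.
Chain via Harbor Shipping BV → Brightpath Trust (R3): 100% × 10% × 10% = 1% of Beacon Textiles S.p.A.
Chain via Orion Logistics SA → Redpoint Ventures LLC (R3): 95% × 70% × 30% = 19.95% of Beacon Textiles S.p.A.
Chain via Crosswind Mining NL → Northgate Services GmbH (R3): 75% × 50% × 40% = 15% of Beacon Textiles S.p.A.
Aggregating (R1): 1% + 19.95% + 15% = 35.95%.
35.95% exceeds the 20% threshold by 15.95 percentage points.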